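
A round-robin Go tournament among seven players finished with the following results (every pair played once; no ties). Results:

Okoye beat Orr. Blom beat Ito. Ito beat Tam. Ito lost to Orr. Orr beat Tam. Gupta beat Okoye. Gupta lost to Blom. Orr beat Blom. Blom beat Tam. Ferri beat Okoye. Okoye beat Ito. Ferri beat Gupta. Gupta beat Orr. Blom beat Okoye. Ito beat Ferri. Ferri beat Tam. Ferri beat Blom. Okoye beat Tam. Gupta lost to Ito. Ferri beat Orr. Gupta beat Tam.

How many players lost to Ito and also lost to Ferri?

Ito beat: Gupta, Ferri, Tam.
Ferri beat: Gupta, Okoye, Tam, Blom, Orr.
Both beat: Gupta, Tam — 2.

2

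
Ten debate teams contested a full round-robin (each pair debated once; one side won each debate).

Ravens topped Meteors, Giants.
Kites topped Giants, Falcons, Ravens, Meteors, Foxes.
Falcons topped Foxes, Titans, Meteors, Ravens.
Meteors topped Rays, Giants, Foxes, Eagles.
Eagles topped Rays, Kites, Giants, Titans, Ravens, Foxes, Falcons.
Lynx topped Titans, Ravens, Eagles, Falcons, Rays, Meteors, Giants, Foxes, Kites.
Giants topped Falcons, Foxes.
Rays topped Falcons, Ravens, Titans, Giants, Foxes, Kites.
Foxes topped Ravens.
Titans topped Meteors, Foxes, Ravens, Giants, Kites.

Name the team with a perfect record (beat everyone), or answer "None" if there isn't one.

Lynx has 9 wins out of 9 opponents — a perfect record.

Lynx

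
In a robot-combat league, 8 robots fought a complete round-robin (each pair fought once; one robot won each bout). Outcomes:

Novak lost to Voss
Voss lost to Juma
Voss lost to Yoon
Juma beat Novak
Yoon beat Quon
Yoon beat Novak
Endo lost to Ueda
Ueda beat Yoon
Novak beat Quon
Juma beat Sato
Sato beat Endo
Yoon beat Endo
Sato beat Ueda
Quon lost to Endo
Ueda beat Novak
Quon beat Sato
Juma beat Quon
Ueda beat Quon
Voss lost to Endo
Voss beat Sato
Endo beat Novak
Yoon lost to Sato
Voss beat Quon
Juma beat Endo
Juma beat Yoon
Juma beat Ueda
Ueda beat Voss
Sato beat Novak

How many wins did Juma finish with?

7

Juma's results: beat Endo, Ueda, Yoon, Sato, Voss, Quon, Novak; lost to no one.
That is 7 wins.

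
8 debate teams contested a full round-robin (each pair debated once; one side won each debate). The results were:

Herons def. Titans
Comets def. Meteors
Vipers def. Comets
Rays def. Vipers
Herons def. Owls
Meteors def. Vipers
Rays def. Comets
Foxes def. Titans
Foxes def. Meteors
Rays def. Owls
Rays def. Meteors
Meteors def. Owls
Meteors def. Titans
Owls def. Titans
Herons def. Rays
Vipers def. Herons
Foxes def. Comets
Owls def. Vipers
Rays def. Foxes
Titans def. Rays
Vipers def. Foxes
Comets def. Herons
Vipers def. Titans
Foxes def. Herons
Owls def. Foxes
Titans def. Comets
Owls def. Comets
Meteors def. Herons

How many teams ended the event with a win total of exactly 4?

Win totals: Comets 2, Herons 3, Owls 4, Titans 2, Foxes 4, Rays 5, Vipers 4, Meteors 4.
Exactly 4: Owls, Foxes, Vipers, Meteors — 4 teams.

4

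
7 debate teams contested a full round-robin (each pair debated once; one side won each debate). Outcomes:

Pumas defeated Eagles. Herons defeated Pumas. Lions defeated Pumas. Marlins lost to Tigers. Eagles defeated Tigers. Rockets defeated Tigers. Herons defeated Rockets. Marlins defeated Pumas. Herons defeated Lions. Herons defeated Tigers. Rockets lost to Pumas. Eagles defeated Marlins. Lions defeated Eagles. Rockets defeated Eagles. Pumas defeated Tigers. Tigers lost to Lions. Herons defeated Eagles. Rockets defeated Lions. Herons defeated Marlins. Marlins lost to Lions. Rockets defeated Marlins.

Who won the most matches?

Win totals: Rockets 4, Eagles 2, Lions 4, Herons 6, Pumas 3, Tigers 1, Marlins 1.
Herons leads with 6 wins (next highest: 4).

Herons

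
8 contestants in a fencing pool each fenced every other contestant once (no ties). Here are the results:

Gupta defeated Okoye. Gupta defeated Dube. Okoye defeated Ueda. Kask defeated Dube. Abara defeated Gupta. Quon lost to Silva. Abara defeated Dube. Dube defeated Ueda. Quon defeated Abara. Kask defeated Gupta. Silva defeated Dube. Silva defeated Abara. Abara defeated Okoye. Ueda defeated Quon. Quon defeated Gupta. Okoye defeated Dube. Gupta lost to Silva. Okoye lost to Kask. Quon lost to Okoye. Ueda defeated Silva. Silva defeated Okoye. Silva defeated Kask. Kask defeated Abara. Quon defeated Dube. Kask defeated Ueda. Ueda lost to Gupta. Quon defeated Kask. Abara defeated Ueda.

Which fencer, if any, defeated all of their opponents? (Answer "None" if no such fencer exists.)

None

Highest win total is Silva with 6 (out of 7 possible).
Silva lost to Ueda, so no fencer went undefeated.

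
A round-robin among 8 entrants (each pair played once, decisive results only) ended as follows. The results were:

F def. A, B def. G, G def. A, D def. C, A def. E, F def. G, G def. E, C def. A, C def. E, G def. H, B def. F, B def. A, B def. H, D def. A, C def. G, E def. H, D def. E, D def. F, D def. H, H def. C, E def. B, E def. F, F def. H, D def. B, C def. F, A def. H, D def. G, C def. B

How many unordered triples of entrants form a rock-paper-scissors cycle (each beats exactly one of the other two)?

Win totals: A 2, B 4, C 5, D 7, E 3, F 3, G 3, H 1.
An entrant with w wins dominates both others in C(w,2) triples; summing gives 1 + 6 + 10 + 21 + 3 + 3 + 3 + 0 = 47 transitive triples.
Total triples C(8,3) = 56, so cyclic triples = 56 − 47 = 9.

9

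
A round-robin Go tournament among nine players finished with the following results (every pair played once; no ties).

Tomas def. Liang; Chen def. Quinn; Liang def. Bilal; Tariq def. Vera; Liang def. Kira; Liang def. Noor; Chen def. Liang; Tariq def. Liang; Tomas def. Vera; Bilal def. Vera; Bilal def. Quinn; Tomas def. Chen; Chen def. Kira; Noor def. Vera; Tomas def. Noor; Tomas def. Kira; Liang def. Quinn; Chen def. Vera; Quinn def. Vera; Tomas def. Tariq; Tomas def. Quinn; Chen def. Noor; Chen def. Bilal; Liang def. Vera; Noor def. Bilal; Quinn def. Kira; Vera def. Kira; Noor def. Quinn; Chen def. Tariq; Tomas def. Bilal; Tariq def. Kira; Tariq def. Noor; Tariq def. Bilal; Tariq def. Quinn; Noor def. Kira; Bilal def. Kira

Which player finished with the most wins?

Win totals: Kira 0, Bilal 3, Tariq 6, Vera 1, Tomas 8, Quinn 2, Chen 7, Noor 4, Liang 5.
Tomas leads with 8 wins (next highest: 7).

Tomas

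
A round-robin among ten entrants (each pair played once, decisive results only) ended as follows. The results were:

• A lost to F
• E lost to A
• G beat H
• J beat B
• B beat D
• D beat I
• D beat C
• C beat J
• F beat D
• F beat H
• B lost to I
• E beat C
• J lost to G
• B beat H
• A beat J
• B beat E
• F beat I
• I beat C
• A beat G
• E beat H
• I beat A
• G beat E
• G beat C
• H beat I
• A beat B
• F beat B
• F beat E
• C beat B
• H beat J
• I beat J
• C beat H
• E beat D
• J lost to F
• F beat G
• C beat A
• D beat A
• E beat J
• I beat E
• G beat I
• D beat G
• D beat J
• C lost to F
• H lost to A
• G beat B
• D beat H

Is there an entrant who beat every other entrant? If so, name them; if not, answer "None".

F

F has 9 wins out of 9 opponents — a perfect record.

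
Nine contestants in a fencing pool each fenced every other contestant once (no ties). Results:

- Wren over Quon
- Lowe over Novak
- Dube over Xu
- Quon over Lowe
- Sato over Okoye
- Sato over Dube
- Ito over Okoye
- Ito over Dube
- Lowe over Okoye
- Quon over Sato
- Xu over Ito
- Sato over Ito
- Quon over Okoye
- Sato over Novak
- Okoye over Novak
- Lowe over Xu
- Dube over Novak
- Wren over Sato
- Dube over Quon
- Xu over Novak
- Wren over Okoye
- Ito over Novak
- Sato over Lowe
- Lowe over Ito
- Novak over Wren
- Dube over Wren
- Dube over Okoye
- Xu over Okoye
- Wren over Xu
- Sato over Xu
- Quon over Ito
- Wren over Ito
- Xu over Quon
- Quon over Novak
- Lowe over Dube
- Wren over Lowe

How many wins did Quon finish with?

5

Quon's results: beat Sato, Novak, Lowe, Ito, Okoye; lost to Xu, Dube, Wren.
That is 5 wins.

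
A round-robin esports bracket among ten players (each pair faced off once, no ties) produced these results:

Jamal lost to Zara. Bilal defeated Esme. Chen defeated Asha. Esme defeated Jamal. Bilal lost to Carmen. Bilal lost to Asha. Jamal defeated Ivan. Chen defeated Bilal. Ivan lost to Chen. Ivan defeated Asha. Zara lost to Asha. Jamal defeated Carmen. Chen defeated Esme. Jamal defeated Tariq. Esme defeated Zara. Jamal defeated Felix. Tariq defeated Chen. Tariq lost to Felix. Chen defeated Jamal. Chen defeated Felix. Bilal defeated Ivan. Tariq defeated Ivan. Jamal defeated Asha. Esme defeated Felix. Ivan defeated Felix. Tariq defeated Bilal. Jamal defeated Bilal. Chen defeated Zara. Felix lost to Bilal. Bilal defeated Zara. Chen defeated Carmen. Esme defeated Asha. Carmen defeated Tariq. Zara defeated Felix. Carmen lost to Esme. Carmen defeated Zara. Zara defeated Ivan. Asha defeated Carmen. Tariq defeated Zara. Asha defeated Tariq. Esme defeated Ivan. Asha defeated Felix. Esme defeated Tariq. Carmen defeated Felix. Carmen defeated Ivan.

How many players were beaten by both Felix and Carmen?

1

Felix beat: Tariq.
Carmen beat: Tariq, Ivan, Zara, Bilal, Felix.
Both beat: Tariq — 1.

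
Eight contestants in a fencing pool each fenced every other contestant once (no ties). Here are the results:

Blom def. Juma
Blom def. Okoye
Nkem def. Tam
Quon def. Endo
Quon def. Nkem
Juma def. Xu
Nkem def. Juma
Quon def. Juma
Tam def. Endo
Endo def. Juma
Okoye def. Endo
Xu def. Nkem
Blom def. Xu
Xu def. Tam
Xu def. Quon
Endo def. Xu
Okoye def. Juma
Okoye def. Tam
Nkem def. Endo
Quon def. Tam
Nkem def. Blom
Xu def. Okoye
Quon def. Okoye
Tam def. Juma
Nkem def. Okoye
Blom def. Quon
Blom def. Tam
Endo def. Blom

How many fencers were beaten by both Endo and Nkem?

Endo beat: Xu, Juma, Blom.
Nkem beat: Okoye, Tam, Endo, Juma, Blom.
Both beat: Juma, Blom — 2.

2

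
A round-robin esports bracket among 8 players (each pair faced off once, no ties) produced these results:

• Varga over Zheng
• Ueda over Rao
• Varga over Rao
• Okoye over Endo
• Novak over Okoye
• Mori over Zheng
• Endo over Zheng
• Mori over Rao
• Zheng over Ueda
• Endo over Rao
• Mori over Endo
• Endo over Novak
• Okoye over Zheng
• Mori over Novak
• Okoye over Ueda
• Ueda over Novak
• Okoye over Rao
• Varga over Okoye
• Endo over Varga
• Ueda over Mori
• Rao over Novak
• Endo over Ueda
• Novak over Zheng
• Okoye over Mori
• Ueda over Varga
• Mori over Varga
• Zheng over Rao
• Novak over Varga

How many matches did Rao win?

Rao's results: beat Novak; lost to Okoye, Varga, Ueda, Endo, Zheng, Mori.
That is 1 win.

1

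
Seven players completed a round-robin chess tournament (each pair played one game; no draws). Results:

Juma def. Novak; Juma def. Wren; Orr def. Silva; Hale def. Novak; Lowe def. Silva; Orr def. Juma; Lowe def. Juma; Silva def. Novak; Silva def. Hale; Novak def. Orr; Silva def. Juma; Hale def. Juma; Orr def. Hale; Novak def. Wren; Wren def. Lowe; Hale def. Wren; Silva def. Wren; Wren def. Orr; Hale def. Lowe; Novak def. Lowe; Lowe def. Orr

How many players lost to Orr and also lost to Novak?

0

Orr beat: Juma, Hale, Silva.
Novak beat: Wren, Orr, Lowe.
No one was beaten by both.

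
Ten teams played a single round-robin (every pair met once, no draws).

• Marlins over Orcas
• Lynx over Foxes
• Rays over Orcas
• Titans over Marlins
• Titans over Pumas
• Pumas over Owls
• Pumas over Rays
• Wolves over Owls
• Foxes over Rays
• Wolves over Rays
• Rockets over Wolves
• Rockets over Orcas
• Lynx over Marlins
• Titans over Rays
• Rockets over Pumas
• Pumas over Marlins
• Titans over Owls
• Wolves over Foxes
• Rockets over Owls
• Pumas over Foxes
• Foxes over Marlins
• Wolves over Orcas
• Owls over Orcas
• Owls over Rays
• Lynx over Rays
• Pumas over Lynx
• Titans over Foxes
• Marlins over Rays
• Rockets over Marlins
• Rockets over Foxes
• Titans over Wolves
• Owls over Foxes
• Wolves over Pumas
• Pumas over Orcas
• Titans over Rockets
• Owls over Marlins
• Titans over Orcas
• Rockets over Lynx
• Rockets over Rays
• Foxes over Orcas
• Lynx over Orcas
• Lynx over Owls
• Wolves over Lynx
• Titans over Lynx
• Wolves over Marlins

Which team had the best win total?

Win totals: Wolves 7, Titans 9, Rays 1, Lynx 5, Rockets 8, Orcas 0, Foxes 3, Marlins 2, Owls 4, Pumas 6.
Titans leads with 9 wins (next highest: 8).

Titans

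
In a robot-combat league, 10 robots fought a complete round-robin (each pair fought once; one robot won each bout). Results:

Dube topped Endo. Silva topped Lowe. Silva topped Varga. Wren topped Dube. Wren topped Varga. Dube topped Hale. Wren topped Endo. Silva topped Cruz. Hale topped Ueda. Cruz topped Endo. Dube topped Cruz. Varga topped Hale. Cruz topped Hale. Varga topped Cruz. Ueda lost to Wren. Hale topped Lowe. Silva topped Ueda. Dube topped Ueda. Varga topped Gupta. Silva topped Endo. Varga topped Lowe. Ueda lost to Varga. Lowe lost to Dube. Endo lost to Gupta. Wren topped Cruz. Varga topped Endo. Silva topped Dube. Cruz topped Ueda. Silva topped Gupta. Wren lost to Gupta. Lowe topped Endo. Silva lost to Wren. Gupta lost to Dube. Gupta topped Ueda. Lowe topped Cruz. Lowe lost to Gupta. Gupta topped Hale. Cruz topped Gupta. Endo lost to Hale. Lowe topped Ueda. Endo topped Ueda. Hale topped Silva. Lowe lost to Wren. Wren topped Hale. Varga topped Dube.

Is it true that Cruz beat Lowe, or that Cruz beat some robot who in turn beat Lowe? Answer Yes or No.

Cruz did not beat Lowe directly.
Cruz beat Ueda, Endo, Gupta, Hale. Of those, Gupta beat Lowe.

Yes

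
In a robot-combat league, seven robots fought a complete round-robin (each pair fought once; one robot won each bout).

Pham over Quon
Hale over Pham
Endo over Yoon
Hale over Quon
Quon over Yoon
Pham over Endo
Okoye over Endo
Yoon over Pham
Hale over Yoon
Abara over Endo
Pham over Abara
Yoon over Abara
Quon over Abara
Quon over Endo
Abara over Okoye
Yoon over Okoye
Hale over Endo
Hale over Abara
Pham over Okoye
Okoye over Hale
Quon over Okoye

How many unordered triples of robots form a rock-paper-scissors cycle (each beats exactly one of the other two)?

8

Win totals: Endo 1, Hale 5, Pham 4, Okoye 2, Quon 4, Yoon 3, Abara 2.
A robot with w wins dominates both others in C(w,2) triples; summing gives 0 + 10 + 6 + 1 + 6 + 3 + 1 = 27 transitive triples.
Total triples C(7,3) = 35, so cyclic triples = 35 − 27 = 8.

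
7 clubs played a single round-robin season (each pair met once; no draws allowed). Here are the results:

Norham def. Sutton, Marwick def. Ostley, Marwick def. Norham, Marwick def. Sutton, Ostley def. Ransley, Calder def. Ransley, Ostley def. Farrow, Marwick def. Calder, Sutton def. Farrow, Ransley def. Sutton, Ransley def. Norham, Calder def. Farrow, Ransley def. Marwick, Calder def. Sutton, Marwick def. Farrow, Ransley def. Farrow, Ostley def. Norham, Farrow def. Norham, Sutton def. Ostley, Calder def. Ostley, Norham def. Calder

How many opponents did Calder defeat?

Calder's results: beat Sutton, Ransley, Ostley, Farrow; lost to Marwick, Norham.
That is 4 wins.

4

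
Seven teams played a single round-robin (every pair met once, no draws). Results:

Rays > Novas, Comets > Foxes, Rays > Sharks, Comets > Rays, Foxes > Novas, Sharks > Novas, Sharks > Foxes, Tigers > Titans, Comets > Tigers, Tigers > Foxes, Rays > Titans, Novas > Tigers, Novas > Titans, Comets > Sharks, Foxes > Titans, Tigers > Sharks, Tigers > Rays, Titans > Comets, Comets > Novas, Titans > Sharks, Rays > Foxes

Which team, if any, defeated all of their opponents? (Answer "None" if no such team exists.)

None

Highest win total is Comets with 5 (out of 6 possible).
Comets lost to Titans, so no team went undefeated.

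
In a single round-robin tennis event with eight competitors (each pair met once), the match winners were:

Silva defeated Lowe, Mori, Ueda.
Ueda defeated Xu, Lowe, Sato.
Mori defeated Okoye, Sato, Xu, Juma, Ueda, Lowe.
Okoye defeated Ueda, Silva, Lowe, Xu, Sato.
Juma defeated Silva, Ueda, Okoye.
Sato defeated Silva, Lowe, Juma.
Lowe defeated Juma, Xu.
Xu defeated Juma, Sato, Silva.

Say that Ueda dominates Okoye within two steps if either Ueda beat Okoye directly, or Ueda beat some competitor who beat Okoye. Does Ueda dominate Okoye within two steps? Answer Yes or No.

No

Ueda did not beat Okoye directly.
Ueda beat Sato, Lowe, Xu, but each of them lost to Okoye. No two-step path.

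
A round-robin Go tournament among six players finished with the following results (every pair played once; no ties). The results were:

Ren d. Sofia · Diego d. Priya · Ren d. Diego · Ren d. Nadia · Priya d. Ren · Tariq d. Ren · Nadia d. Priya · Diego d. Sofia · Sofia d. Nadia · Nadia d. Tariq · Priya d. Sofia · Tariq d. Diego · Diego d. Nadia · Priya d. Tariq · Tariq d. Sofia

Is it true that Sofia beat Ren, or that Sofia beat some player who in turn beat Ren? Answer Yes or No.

Sofia did not beat Ren directly.
Sofia beat Nadia, but each of them lost to Ren. No two-step path.

No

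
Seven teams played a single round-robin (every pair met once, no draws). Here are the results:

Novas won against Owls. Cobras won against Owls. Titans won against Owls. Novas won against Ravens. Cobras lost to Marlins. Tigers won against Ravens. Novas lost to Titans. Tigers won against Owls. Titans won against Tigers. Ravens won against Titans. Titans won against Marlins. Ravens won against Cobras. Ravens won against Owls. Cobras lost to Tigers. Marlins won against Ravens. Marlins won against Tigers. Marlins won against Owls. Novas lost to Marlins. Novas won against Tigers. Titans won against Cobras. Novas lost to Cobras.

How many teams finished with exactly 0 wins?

1

Win totals: Marlins 5, Ravens 3, Cobras 2, Owls 0, Novas 3, Titans 5, Tigers 3.
Exactly 0: Owls — 1 team.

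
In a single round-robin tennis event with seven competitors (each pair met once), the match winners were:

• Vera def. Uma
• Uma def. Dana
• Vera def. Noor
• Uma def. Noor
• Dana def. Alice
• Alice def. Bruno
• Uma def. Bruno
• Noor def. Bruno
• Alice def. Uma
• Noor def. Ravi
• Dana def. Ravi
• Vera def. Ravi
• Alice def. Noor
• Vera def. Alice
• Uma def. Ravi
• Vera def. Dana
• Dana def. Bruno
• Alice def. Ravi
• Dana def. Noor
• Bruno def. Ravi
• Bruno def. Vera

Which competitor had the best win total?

Win totals: Alice 4, Ravi 0, Dana 4, Bruno 2, Noor 2, Uma 4, Vera 5.
Vera leads with 5 wins (next highest: 4).

Vera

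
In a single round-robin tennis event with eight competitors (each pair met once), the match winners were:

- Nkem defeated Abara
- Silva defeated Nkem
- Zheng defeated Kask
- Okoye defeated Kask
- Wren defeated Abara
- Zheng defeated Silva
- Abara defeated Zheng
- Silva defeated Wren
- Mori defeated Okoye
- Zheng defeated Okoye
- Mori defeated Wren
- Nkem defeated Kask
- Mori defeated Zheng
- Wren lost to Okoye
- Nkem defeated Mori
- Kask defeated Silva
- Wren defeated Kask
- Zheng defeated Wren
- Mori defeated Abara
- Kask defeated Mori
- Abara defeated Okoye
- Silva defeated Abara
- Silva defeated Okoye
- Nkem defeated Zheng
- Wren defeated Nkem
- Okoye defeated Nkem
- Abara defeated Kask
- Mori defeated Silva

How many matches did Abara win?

3

Abara's results: beat Okoye, Kask, Zheng; lost to Wren, Nkem, Mori, Silva.
That is 3 wins.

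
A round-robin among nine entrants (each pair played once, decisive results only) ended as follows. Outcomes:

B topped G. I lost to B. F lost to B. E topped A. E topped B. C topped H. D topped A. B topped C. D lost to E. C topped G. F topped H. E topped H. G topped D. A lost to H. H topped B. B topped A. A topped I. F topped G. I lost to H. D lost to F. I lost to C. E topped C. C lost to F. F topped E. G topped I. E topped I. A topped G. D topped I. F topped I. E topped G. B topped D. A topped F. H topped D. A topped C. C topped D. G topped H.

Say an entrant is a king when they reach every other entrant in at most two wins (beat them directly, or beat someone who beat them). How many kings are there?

3

A cannot reach B in two steps.
B reaches everyone (king).
C cannot reach E, F in two steps.
D cannot reach B, E, H in two steps.
E reaches everyone (king).
F reaches everyone (king).
G cannot reach C, E, F in two steps.
H cannot reach E in two steps.
I cannot reach A, B, C, D, E, F, G, H in two steps.
Kings: B, E, F — 3.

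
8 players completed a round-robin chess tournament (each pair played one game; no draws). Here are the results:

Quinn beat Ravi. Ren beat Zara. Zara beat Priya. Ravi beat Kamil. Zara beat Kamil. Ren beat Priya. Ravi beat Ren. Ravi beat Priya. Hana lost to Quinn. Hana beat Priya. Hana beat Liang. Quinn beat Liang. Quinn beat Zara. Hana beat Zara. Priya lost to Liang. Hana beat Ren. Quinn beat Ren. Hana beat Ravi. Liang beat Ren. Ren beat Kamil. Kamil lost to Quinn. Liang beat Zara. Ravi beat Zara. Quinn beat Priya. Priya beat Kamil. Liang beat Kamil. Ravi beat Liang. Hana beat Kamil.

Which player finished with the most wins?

Win totals: Kamil 0, Zara 2, Liang 4, Ravi 5, Priya 1, Quinn 7, Hana 6, Ren 3.
Quinn leads with 7 wins (next highest: 6).

Quinn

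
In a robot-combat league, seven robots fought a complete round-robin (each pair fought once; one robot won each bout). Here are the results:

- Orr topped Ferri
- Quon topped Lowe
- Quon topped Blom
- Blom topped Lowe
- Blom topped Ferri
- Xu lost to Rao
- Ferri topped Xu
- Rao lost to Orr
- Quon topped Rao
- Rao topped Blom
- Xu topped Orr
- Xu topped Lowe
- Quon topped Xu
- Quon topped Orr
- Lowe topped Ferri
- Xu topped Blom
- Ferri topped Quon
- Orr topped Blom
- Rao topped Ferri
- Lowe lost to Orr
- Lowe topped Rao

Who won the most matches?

Win totals: Ferri 2, Blom 2, Quon 5, Orr 4, Xu 3, Rao 3, Lowe 2.
Quon leads with 5 wins (next highest: 4).

Quon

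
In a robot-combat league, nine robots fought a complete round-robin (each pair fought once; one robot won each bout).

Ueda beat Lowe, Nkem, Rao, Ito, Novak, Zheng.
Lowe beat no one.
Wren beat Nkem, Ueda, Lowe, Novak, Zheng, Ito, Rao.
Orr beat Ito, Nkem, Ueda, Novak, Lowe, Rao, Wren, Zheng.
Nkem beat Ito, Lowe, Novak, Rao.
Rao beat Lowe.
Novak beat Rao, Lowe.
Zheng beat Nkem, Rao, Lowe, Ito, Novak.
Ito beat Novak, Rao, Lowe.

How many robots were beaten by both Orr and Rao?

Orr beat: Nkem, Ueda, Ito, Rao, Novak, Lowe, Zheng, Wren.
Rao beat: Lowe.
Both beat: Lowe — 1.

1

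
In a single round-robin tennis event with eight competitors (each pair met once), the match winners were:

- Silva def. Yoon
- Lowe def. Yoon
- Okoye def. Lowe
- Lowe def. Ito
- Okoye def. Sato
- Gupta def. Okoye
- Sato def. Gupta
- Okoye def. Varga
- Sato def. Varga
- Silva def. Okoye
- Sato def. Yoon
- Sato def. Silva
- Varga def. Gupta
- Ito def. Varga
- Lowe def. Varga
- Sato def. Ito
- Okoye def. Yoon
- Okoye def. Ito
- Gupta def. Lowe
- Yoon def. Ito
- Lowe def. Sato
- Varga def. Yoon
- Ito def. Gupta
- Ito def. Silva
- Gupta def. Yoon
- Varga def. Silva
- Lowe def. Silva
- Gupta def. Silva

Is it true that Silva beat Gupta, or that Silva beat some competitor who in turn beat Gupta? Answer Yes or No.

Silva did not beat Gupta directly.
Silva beat Yoon, Okoye, but each of them lost to Gupta. No two-step path.

No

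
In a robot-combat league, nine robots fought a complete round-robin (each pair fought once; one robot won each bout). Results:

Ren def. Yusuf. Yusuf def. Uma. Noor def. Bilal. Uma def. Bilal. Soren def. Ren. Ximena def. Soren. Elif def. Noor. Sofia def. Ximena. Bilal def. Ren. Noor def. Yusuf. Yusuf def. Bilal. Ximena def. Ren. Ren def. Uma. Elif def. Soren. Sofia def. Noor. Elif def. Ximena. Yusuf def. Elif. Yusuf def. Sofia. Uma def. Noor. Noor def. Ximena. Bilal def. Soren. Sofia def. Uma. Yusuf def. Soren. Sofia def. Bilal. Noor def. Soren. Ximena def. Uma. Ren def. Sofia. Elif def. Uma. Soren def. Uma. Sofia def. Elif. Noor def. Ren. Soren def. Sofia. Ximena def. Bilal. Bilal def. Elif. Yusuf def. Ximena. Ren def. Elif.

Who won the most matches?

Yusuf

Win totals: Noor 5, Elif 4, Bilal 3, Ren 4, Soren 3, Sofia 5, Yusuf 6, Ximena 4, Uma 2.
Yusuf leads with 6 wins (next highest: 5).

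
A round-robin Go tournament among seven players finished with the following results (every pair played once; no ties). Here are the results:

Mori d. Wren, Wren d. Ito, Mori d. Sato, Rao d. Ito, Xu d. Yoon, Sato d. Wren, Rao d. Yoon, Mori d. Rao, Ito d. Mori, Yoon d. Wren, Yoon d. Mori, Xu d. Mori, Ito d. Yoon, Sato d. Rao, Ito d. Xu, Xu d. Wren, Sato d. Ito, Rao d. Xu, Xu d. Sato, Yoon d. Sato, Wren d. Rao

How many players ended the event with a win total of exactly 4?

Win totals: Yoon 3, Rao 3, Mori 3, Ito 3, Xu 4, Wren 2, Sato 3.
Exactly 4: Xu — 1 player.

1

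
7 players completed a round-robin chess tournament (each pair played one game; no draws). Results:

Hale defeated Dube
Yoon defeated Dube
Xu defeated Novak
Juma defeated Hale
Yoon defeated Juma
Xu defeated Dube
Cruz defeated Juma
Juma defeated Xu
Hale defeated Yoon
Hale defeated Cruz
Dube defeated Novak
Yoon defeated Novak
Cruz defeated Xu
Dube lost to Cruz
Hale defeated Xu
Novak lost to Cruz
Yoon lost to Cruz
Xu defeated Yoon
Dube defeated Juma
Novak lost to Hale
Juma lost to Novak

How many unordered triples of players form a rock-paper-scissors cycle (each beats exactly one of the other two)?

Win totals: Dube 2, Yoon 3, Novak 1, Xu 3, Hale 5, Cruz 5, Juma 2.
A player with w wins dominates both others in C(w,2) triples; summing gives 1 + 3 + 0 + 3 + 10 + 10 + 1 = 28 transitive triples.
Total triples C(7,3) = 35, so cyclic triples = 35 − 28 = 7.

7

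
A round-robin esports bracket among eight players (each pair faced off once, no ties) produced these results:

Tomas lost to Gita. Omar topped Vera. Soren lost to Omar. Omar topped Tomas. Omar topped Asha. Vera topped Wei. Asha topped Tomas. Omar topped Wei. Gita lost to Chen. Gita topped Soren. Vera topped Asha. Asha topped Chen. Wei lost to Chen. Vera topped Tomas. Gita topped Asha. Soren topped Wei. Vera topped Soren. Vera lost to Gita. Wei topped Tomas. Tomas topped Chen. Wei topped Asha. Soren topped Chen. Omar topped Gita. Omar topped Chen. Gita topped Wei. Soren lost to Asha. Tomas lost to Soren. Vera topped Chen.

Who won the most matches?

Omar

Win totals: Omar 7, Wei 2, Vera 5, Soren 3, Tomas 1, Gita 5, Chen 2, Asha 3.
Omar leads with 7 wins (next highest: 5).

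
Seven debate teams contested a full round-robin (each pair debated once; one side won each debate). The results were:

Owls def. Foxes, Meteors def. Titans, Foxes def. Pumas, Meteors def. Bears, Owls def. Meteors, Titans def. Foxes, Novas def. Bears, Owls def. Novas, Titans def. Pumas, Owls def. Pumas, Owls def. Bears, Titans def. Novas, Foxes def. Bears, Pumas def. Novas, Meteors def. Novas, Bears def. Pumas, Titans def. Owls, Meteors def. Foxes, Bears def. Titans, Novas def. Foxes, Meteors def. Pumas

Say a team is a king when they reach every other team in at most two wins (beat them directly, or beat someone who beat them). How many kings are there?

Meteors reaches everyone (king).
Titans reaches everyone (king).
Foxes cannot reach Meteors, Owls in two steps.
Owls reaches everyone (king).
Novas cannot reach Meteors, Owls in two steps.
Pumas cannot reach Meteors, Titans, Owls in two steps.
Bears cannot reach Meteors in two steps.
Kings: Meteors, Titans, Owls — 3.

3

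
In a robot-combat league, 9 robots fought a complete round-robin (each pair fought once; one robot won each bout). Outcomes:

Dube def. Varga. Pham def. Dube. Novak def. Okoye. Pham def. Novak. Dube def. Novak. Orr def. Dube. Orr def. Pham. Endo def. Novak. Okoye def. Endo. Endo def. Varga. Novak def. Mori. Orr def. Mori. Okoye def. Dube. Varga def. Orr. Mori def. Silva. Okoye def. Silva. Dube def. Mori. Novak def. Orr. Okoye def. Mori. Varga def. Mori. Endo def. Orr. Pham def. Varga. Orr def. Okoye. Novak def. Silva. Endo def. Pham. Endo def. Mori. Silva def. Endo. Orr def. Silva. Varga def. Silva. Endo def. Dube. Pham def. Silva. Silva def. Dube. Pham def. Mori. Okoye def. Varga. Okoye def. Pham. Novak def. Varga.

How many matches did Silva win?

Silva's results: beat Endo, Dube; lost to Novak, Varga, Pham, Mori, Okoye, Orr.
That is 2 wins.

2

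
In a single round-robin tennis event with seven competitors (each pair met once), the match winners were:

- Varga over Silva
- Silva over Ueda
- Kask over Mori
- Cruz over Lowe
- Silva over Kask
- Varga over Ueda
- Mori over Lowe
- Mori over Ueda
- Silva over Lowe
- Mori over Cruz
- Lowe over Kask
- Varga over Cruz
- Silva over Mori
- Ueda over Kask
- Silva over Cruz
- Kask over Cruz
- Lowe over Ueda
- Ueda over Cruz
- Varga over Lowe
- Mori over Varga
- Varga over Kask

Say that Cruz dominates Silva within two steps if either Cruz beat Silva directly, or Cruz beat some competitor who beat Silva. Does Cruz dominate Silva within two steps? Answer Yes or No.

No

Cruz did not beat Silva directly.
Cruz beat Lowe, but each of them lost to Silva. No two-step path.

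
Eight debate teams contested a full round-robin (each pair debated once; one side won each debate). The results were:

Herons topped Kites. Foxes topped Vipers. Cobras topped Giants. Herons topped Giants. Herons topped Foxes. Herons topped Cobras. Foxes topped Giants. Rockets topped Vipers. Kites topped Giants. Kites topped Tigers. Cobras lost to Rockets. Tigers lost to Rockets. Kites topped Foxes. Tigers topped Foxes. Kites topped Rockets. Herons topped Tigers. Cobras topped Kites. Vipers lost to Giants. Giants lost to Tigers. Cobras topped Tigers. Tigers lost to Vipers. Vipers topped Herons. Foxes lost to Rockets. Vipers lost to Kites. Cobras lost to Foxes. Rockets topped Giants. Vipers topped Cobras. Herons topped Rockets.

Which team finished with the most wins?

Win totals: Herons 6, Cobras 3, Foxes 3, Giants 1, Vipers 3, Rockets 5, Kites 5, Tigers 2.
Herons leads with 6 wins (next highest: 5).

Herons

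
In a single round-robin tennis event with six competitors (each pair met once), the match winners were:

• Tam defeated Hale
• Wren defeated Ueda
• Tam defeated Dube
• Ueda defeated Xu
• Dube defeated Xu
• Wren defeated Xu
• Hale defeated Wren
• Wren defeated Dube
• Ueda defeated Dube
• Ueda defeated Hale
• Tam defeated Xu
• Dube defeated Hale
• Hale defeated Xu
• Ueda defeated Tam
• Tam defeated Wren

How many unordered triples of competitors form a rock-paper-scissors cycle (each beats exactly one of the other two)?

Win totals: Hale 2, Ueda 4, Dube 2, Xu 0, Tam 4, Wren 3.
A competitor with w wins dominates both others in C(w,2) triples; summing gives 1 + 6 + 1 + 0 + 6 + 3 = 17 transitive triples.
Total triples C(6,3) = 20, so cyclic triples = 20 − 17 = 3.

3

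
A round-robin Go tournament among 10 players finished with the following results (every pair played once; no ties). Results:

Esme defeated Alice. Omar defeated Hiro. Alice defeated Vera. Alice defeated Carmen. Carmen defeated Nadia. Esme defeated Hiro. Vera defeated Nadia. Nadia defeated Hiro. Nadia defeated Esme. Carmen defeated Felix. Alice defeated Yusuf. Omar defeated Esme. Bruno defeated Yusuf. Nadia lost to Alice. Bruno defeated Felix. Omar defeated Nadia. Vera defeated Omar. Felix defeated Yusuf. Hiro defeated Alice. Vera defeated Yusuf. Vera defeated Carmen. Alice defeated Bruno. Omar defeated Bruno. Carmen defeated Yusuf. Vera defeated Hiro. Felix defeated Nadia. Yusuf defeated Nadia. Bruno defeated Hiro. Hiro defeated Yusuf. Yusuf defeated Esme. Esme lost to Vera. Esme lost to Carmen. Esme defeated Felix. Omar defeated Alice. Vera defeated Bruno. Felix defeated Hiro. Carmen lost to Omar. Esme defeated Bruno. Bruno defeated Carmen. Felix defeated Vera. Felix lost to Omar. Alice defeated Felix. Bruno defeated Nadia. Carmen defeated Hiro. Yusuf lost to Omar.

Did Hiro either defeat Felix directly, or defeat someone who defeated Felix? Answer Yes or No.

Hiro did not beat Felix directly.
Hiro beat Yusuf, Alice. Of those, Alice beat Felix.

Yes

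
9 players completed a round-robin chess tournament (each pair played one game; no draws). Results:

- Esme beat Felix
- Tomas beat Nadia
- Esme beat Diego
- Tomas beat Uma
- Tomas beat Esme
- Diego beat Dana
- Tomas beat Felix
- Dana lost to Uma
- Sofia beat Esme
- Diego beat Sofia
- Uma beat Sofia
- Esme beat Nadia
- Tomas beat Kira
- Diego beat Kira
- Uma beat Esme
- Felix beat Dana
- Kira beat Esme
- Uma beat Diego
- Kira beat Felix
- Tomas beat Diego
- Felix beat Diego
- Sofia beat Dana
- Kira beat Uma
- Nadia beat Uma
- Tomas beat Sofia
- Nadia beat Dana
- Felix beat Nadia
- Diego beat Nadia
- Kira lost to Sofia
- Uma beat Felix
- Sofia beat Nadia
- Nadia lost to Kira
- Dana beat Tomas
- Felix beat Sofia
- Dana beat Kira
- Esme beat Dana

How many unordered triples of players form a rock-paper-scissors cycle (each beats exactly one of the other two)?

Win totals: Kira 4, Uma 5, Esme 4, Dana 2, Felix 4, Tomas 7, Nadia 2, Diego 4, Sofia 4.
A player with w wins dominates both others in C(w,2) triples; summing gives 6 + 10 + 6 + 1 + 6 + 21 + 1 + 6 + 6 = 63 transitive triples.
Total triples C(9,3) = 84, so cyclic triples = 84 − 63 = 21.

21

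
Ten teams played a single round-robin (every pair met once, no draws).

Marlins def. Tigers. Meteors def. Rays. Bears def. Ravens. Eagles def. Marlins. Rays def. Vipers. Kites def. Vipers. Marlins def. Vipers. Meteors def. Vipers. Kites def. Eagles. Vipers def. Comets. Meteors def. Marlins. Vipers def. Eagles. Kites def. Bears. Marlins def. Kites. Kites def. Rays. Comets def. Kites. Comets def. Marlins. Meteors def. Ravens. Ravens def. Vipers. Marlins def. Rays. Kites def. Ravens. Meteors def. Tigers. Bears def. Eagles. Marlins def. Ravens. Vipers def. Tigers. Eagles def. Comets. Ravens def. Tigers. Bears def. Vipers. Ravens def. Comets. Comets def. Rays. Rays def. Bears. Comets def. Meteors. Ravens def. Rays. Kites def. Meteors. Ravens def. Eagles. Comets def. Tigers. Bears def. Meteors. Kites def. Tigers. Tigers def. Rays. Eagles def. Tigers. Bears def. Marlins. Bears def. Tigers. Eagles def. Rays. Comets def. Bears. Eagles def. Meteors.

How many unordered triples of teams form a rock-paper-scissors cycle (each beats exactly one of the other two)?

25

Win totals: Comets 6, Ravens 5, Kites 7, Meteors 5, Eagles 5, Tigers 1, Vipers 3, Rays 2, Marlins 5, Bears 6.
A team with w wins dominates both others in C(w,2) triples; summing gives 15 + 10 + 21 + 10 + 10 + 0 + 3 + 1 + 10 + 15 = 95 transitive triples.
Total triples C(10,3) = 120, so cyclic triples = 120 − 95 = 25.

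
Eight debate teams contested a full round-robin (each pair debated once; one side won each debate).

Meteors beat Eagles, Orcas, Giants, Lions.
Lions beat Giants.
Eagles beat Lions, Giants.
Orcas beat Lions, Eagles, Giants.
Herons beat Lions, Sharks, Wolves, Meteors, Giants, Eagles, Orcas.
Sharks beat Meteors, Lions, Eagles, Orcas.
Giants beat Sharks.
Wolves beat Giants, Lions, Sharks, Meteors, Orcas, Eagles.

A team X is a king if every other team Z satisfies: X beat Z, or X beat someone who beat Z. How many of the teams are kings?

1

Wolves cannot reach Herons in two steps.
Meteors cannot reach Wolves, Herons in two steps.
Sharks cannot reach Wolves, Herons in two steps.
Eagles cannot reach Wolves, Meteors, Herons, Orcas in two steps.
Herons reaches everyone (king).
Orcas cannot reach Wolves, Meteors, Herons in two steps.
Giants cannot reach Wolves, Herons in two steps.
Lions cannot reach Wolves, Meteors, Eagles, Herons, Orcas in two steps.
Kings: Herons — 1.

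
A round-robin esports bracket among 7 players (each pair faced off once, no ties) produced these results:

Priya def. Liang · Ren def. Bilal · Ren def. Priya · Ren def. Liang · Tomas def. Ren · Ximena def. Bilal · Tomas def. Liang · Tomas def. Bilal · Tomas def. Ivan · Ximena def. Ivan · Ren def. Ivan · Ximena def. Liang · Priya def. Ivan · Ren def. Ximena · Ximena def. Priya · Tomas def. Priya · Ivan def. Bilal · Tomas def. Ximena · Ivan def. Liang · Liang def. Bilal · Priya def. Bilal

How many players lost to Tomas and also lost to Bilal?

Tomas beat: Ren, Liang, Priya, Bilal, Ximena, Ivan.
Bilal beat: no one.
No one was beaten by both.

0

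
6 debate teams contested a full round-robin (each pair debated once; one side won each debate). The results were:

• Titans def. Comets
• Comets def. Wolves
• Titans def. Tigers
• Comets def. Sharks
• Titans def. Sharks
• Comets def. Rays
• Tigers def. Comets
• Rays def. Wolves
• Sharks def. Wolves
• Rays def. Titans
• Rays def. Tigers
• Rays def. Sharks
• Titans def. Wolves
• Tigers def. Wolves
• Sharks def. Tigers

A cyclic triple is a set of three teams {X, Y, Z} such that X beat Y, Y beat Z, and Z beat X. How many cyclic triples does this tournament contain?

Of the C(6,3) = 20 triples, the cyclic ones are: {Rays, Titans, Comets}; {Rays, Tigers, Comets}; {Sharks, Tigers, Comets}.
That is 3.

3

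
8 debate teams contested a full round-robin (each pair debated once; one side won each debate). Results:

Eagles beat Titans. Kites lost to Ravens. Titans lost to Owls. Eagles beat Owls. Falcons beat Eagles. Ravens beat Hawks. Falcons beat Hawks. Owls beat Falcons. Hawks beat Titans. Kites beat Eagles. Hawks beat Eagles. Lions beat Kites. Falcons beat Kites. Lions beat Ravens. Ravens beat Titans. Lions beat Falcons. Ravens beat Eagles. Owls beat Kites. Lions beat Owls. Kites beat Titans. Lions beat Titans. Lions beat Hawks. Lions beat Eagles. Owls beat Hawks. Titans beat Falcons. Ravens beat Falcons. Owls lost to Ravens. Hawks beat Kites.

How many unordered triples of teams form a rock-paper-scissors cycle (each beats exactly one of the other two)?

Win totals: Lions 7, Titans 1, Eagles 2, Hawks 3, Falcons 3, Owls 4, Ravens 6, Kites 2.
A team with w wins dominates both others in C(w,2) triples; summing gives 21 + 0 + 1 + 3 + 3 + 6 + 15 + 1 = 50 transitive triples.
Total triples C(8,3) = 56, so cyclic triples = 56 − 50 = 6.

6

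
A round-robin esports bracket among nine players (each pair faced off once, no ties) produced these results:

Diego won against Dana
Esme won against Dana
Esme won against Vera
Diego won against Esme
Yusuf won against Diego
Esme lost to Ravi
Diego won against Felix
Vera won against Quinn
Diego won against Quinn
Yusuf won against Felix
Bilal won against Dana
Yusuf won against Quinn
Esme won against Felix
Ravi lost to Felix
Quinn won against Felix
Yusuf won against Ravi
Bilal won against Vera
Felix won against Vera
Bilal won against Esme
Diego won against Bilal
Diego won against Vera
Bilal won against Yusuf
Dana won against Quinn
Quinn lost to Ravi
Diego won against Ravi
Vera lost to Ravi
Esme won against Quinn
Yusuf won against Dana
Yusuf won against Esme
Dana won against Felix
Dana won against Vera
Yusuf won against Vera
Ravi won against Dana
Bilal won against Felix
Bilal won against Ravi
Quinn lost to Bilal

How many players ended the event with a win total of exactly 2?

1

Win totals: Diego 7, Esme 4, Ravi 4, Quinn 1, Yusuf 7, Dana 3, Felix 2, Vera 1, Bilal 7.
Exactly 2: Felix — 1 player.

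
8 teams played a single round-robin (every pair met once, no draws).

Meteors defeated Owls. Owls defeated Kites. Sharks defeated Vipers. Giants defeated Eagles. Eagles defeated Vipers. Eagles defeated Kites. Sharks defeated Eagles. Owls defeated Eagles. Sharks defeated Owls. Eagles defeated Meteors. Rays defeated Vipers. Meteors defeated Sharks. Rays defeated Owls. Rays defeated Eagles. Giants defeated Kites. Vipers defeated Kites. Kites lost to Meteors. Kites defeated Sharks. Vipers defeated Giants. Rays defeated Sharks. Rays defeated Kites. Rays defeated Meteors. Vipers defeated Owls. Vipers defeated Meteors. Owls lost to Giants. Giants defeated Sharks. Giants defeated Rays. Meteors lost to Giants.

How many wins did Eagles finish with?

Eagles' results: beat Meteors, Kites, Vipers; lost to Giants, Rays, Owls, Sharks.
That is 3 wins.

3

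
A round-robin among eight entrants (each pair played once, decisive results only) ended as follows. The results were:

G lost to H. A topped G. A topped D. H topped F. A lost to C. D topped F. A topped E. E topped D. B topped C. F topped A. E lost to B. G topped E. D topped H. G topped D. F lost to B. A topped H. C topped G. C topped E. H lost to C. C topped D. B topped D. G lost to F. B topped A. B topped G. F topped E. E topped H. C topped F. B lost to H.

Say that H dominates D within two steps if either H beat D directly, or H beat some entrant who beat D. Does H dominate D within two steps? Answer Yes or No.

Yes

H did not beat D directly.
H beat B, F, G. Of those, B beat D.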